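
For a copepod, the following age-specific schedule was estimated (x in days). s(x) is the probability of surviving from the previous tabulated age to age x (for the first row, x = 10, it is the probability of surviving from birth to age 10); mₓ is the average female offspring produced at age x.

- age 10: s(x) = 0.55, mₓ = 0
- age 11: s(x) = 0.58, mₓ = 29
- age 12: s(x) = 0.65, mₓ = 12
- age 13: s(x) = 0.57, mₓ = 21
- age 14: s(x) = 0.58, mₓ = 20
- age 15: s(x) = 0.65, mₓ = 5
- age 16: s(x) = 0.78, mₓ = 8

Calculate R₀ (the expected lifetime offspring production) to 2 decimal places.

Survivorship from birth: l_x = s_10·s_11·…·s_x.
  l_10 = 0.55000
  l_11 = 0.31900
  l_12 = 0.20735
  l_13 = 0.11819
  l_14 = 0.06855
  l_15 = 0.04456
  l_16 = 0.03475
R₀ = Σ l_x mₓ:
  age 10: 0.55000 × 0 = 0.0000
  age 11: 0.31900 × 29 = 9.2510
  age 12: 0.20735 × 12 = 2.4882
  age 13: 0.11819 × 21 = 2.4820
  age 14: 0.06855 × 20 = 1.3710
  age 15: 0.04456 × 5 = 0.2228
  age 16: 0.03475 × 8 = 0.2780
R₀ = 0.0000 + 9.2510 + 2.4882 + 2.4820 + 1.3710 + 0.2228 + 0.2780 = 16.0930

16.09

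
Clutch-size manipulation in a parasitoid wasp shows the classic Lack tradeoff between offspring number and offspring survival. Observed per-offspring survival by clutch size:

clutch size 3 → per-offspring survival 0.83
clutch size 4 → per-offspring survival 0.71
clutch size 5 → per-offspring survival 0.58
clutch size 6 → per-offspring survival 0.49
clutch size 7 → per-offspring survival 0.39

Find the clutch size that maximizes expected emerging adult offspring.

6

Expected emerging adult offspring = c × s(c):
  c=3: 3 × 0.83 = 2.490
  c=4: 4 × 0.71 = 2.840
  c=5: 5 × 0.58 = 2.900
  c=6: 6 × 0.49 = 2.940
  c=7: 7 × 0.39 = 2.730
Maximum at c = 6 (2.940 emerging adult offspring).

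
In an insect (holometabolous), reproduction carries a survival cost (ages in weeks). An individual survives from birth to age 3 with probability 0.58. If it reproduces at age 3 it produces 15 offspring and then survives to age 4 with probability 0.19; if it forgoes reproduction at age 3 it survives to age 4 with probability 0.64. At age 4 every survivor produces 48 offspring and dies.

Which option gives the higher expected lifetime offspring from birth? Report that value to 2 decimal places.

breed at age 3: R₀ = 0.58 × (15 + 0.19 × 48) = 0.58 × 24.1200 = 13.9896
delay to age 4: R₀ = 0.58 × (0.64 × 48) = 0.58 × 30.7200 = 17.8176
Higher: delay to age 4 (17.8176).

17.82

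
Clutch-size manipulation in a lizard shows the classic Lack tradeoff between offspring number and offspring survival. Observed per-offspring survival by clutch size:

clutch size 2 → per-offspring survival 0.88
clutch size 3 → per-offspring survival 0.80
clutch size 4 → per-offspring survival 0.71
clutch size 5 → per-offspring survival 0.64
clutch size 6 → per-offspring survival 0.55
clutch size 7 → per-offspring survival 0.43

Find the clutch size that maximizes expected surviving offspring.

Expected surviving offspring = c × s(c):
  c=2: 2 × 0.88 = 1.760
  c=3: 3 × 0.80 = 2.400
  c=4: 4 × 0.71 = 2.840
  c=5: 5 × 0.64 = 3.200
  c=6: 6 × 0.55 = 3.300
  c=7: 7 × 0.43 = 3.010
Maximum at c = 6 (3.300 surviving offspring).

6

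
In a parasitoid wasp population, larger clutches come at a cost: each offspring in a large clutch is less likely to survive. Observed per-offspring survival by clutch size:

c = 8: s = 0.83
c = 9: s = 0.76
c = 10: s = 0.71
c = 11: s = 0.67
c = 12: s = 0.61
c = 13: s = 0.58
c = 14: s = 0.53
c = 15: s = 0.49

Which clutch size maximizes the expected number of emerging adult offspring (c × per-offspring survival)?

Expected emerging adult offspring = c × s(c):
  c=8: 8 × 0.83 = 6.640
  c=9: 9 × 0.76 = 6.840
  c=10: 10 × 0.71 = 7.100
  c=11: 11 × 0.67 = 7.370
  c=12: 12 × 0.61 = 7.320
  c=13: 13 × 0.58 = 7.540
  c=14: 14 × 0.53 = 7.420
  c=15: 15 × 0.49 = 7.350
Maximum at c = 13 (7.540 emerging adult offspring).

13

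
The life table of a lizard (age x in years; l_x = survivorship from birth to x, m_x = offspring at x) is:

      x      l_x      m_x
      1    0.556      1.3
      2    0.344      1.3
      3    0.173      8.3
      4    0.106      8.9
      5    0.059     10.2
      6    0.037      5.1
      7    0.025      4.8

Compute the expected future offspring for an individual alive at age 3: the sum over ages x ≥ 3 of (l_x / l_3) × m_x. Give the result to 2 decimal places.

19.02

l_3 = 0.173. Conditional survival from age 3 to x is l_x / l_3.
  x=3: (0.173/0.173) × 8.3 = 8.3000
  x=4: (0.106/0.173) × 8.9 = 5.4532
  x=5: (0.059/0.173) × 10.2 = 3.4786
  x=6: (0.037/0.173) × 5.1 = 1.0908
  x=7: (0.025/0.173) × 4.8 = 0.6936
Sum = 8.3000 + 5.4532 + 3.4786 + 1.0908 + 0.6936 = 19.0162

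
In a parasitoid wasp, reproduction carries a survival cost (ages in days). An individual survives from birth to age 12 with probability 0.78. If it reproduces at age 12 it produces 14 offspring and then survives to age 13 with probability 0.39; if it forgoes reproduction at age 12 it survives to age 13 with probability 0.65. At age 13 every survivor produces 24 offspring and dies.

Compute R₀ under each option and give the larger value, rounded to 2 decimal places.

18.22

breed at age 12: R₀ = 0.78 × (14 + 0.39 × 24) = 0.78 × 23.3600 = 18.2208
delay to age 13: R₀ = 0.78 × (0.65 × 24) = 0.78 × 15.6000 = 12.1680
Higher: breed at age 12 (18.2208).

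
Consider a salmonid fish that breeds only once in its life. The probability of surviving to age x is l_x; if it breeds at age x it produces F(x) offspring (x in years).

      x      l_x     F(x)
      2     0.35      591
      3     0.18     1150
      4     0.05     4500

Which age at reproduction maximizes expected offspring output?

4

Expected offspring if breeding at age x = l_x × F(x):
  age 2: 0.35 × 591 = 206.850
  age 3: 0.18 × 1150 = 207.000
  age 4: 0.05 × 4500 = 225.000
Maximum at age 4 (225.000).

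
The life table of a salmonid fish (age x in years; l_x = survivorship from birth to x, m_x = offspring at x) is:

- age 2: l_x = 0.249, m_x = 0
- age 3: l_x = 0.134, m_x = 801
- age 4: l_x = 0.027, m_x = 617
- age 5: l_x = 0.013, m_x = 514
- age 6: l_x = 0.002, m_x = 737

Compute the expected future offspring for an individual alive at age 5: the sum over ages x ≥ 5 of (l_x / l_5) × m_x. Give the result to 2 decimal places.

627.38

l_5 = 0.013. Conditional survival from age 5 to x is l_x / l_5.
  x=5: (0.013/0.013) × 514 = 514.0000
  x=6: (0.002/0.013) × 737 = 113.3846
Sum = 514.0000 + 113.3846 = 627.3846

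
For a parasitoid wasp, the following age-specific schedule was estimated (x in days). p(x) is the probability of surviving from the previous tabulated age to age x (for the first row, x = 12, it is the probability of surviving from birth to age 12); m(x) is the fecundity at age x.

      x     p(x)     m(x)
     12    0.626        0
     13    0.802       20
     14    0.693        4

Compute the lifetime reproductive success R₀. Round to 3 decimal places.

Survivorship from birth: l_x = p_12·p_13·…·p_x.
  l_12 = 0.62600
  l_13 = 0.50205
  l_14 = 0.34792
R₀ = Σ l_x m(x):
  age 12: 0.62600 × 0 = 0.0000
  age 13: 0.50205 × 20 = 10.0410
  age 14: 0.34792 × 4 = 1.3917
R₀ = 0.0000 + 10.0410 + 1.3917 = 11.4327

11.433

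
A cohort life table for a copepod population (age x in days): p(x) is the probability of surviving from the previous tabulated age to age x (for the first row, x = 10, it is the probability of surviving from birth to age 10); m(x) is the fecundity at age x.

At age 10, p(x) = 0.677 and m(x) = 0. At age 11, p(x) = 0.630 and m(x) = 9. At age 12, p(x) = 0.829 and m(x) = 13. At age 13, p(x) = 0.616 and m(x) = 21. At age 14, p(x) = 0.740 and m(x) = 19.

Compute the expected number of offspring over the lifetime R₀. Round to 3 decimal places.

16.071

Survivorship from birth: l_x = p_10·p_11·…·p_x.
  l_10 = 0.67700
  l_11 = 0.42651
  l_12 = 0.35358
  l_13 = 0.21780
  l_14 = 0.16117
R₀ = Σ l_x m(x):
  age 10: 0.67700 × 0 = 0.0000
  age 11: 0.42651 × 9 = 3.8386
  age 12: 0.35358 × 13 = 4.5965
  age 13: 0.21780 × 21 = 4.5738
  age 14: 0.16117 × 19 = 3.0622
R₀ = 0.0000 + 3.8386 + 4.5965 + 4.5738 + 3.0622 = 16.0712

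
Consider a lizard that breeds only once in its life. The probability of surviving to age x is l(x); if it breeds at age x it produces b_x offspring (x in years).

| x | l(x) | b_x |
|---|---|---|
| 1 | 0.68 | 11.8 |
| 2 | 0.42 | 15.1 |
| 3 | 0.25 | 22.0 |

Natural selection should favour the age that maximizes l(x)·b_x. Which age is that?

1

Expected offspring if breeding at age x = l(x) × b_x:
  age 1: 0.68 × 11.8 = 8.024
  age 2: 0.42 × 15.1 = 6.342
  age 3: 0.25 × 22.0 = 5.500
Maximum at age 1 (8.024).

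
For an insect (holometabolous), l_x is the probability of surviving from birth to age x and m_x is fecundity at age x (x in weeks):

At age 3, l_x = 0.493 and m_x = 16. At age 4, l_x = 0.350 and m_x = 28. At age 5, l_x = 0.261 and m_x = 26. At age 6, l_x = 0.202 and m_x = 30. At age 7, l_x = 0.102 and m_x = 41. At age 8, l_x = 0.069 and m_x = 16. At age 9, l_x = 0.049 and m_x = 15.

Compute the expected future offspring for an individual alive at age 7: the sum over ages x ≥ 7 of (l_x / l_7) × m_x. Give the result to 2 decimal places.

59.03

l_7 = 0.102. Conditional survival from age 7 to x is l_x / l_7.
  x=7: (0.102/0.102) × 41 = 41.0000
  x=8: (0.069/0.102) × 16 = 10.8235
  x=9: (0.049/0.102) × 15 = 7.2059
Sum = 41.0000 + 10.8235 + 7.2059 = 59.0294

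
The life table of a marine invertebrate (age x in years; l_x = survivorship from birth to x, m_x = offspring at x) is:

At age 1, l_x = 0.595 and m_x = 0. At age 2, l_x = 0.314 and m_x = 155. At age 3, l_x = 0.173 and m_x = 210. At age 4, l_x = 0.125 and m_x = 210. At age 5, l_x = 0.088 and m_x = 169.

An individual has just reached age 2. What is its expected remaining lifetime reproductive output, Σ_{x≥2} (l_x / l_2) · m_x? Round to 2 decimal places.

401.66

l_2 = 0.314. Conditional survival from age 2 to x is l_x / l_2.
  x=2: (0.314/0.314) × 155 = 155.0000
  x=3: (0.173/0.314) × 210 = 115.7006
  x=4: (0.125/0.314) × 210 = 83.5987
  x=5: (0.088/0.314) × 169 = 47.3631
Sum = 155.0000 + 115.7006 + 83.5987 + 47.3631 = 401.6624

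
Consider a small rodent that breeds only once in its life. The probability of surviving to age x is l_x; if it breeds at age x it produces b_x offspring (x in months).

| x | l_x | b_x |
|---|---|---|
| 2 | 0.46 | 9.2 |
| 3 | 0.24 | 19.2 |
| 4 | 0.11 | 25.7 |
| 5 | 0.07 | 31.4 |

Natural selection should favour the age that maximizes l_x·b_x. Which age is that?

3

Expected offspring if breeding at age x = l_x × b_x:
  age 2: 0.46 × 9.2 = 4.232
  age 3: 0.24 × 19.2 = 4.608
  age 4: 0.11 × 25.7 = 2.827
  age 5: 0.07 × 31.4 = 2.198
Maximum at age 3 (4.608).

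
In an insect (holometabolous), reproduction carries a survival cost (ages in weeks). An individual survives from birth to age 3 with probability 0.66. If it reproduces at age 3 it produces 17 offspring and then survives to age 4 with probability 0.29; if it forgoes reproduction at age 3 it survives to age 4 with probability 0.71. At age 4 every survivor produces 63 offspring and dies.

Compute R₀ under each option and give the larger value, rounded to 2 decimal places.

29.52

breed at age 3: R₀ = 0.66 × (17 + 0.29 × 63) = 0.66 × 35.2700 = 23.2782
delay to age 4: R₀ = 0.66 × (0.71 × 63) = 0.66 × 44.7300 = 29.5218
Higher: delay to age 4 (29.5218).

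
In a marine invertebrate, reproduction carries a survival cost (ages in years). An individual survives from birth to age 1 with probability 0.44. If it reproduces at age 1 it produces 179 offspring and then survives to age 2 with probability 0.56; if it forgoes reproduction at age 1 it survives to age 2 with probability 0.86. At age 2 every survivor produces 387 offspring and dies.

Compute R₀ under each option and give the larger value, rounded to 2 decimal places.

174.12

breed at age 1: R₀ = 0.44 × (179 + 0.56 × 387) = 0.44 × 395.7200 = 174.1168
delay to age 2: R₀ = 0.44 × (0.86 × 387) = 0.44 × 332.8200 = 146.4408
Higher: breed at age 1 (174.1168).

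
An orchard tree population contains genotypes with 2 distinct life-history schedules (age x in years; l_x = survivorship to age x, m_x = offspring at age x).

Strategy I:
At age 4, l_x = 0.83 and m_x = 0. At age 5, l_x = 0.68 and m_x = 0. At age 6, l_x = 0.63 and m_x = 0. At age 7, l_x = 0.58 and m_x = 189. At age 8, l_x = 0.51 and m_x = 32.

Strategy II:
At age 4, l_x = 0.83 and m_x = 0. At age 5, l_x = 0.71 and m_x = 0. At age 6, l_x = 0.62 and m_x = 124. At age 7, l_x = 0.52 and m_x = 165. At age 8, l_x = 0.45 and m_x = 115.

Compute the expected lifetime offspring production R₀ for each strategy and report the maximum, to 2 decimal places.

Strategy I: R₀ = 0.83×0 + 0.68×0 + 0.63×0 + 0.58×189 + 0.51×32 = 125.9400
Strategy II: R₀ = 0.83×0 + 0.71×0 + 0.62×124 + 0.52×165 + 0.45×115 = 214.4300
Highest R₀: strategy II with 214.4300.

214.43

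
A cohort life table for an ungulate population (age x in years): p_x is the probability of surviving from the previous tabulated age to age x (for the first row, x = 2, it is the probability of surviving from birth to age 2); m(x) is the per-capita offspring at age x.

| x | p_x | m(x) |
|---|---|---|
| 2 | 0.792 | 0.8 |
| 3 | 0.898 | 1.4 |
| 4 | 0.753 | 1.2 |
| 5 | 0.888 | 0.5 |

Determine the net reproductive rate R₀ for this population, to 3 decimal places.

2.510

Survivorship from birth: l_x = p_2·p_3·…·p_x.
  l_2 = 0.79200
  l_3 = 0.71122
  l_4 = 0.53555
  l_5 = 0.47556
R₀ = Σ l_x m(x):
  age 2: 0.79200 × 0.8 = 0.6336
  age 3: 0.71122 × 1.4 = 0.9957
  age 4: 0.53555 × 1.2 = 0.6427
  age 5: 0.47556 × 0.5 = 0.2378
R₀ = 0.6336 + 0.9957 + 0.6427 + 0.2378 = 2.5097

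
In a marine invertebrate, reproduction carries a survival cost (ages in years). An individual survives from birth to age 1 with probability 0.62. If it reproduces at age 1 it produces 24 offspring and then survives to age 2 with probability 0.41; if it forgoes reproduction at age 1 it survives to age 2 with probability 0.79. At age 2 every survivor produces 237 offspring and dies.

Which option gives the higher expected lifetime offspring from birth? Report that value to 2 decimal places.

116.08

breed at age 1: R₀ = 0.62 × (24 + 0.41 × 237) = 0.62 × 121.1700 = 75.1254
delay to age 2: R₀ = 0.62 × (0.79 × 237) = 0.62 × 187.2300 = 116.0826
Higher: delay to age 2 (116.0826).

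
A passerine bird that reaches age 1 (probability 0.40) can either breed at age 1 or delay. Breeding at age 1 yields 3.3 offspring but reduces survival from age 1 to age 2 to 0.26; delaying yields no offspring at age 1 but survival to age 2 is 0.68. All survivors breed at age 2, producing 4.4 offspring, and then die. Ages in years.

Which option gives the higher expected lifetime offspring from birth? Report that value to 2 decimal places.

1.78

breed at age 1: R₀ = 0.40 × (3.3 + 0.26 × 4.4) = 0.40 × 4.4440 = 1.7776
delay to age 2: R₀ = 0.40 × (0.68 × 4.4) = 0.40 × 2.9920 = 1.1968
Higher: breed at age 1 (1.7776).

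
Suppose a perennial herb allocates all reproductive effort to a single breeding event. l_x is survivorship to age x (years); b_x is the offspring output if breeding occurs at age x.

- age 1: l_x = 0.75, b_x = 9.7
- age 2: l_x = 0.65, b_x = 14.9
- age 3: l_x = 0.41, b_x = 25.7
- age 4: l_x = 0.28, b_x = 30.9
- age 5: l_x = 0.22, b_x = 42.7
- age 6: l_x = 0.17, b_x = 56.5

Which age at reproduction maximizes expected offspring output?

Expected offspring if breeding at age x = l_x × b_x:
  age 1: 0.75 × 9.7 = 7.275
  age 2: 0.65 × 14.9 = 9.685
  age 3: 0.41 × 25.7 = 10.537
  age 4: 0.28 × 30.9 = 8.652
  age 5: 0.22 × 42.7 = 9.394
  age 6: 0.17 × 56.5 = 9.605
Maximum at age 3 (10.537).

3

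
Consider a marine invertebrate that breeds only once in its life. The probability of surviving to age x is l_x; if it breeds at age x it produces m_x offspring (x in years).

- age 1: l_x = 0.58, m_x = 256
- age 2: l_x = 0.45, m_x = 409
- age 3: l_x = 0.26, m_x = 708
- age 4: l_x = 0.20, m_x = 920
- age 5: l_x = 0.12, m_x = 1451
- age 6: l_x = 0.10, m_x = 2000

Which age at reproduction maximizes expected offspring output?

6

Expected offspring if breeding at age x = l_x × m_x:
  age 1: 0.58 × 256 = 148.480
  age 2: 0.45 × 409 = 184.050
  age 3: 0.26 × 708 = 184.080
  age 4: 0.20 × 920 = 184.000
  age 5: 0.12 × 1451 = 174.120
  age 6: 0.10 × 2000 = 200.000
Maximum at age 6 (200.000).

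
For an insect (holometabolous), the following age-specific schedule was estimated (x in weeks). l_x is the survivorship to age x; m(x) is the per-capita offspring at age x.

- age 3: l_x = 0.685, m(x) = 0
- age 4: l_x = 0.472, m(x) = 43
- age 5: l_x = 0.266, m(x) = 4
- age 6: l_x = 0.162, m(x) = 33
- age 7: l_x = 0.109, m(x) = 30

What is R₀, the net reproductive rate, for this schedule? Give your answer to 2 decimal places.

29.98

R₀ = Σ l_x m(x):
  age 3: 0.685 × 0 = 0.0000
  age 4: 0.472 × 43 = 20.2960
  age 5: 0.266 × 4 = 1.0640
  age 6: 0.162 × 33 = 5.3460
  age 7: 0.109 × 30 = 3.2700
R₀ = 0.0000 + 20.2960 + 1.0640 + 5.3460 + 3.2700 = 29.9760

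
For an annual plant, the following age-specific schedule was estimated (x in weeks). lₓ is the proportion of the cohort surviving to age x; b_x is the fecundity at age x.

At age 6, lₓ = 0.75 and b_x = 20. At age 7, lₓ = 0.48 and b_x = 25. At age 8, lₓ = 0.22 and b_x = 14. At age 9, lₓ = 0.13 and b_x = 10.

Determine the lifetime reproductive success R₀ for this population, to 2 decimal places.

31.38

R₀ = Σ lₓ b_x:
  age 6: 0.75 × 20 = 15.0000
  age 7: 0.48 × 25 = 12.0000
  age 8: 0.22 × 14 = 3.0800
  age 9: 0.13 × 10 = 1.3000
R₀ = 15.0000 + 12.0000 + 3.0800 + 1.3000 = 31.3800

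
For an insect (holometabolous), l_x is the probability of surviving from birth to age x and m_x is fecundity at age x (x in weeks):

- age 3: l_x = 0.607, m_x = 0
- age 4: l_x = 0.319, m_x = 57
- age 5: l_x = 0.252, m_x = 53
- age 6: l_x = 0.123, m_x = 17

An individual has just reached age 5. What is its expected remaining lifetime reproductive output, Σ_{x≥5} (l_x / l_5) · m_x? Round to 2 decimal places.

61.30

l_5 = 0.252. Conditional survival from age 5 to x is l_x / l_5.
  x=5: (0.252/0.252) × 53 = 53.0000
  x=6: (0.123/0.252) × 17 = 8.2976
Sum = 53.0000 + 8.2976 = 61.2976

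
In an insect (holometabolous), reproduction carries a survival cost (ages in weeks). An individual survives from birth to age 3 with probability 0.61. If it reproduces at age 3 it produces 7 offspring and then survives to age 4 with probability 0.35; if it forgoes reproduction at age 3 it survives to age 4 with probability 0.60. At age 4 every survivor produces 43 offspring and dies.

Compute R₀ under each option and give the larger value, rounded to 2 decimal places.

15.74

breed at age 3: R₀ = 0.61 × (7 + 0.35 × 43) = 0.61 × 22.0500 = 13.4505
delay to age 4: R₀ = 0.61 × (0.60 × 43) = 0.61 × 25.8000 = 15.7380
Higher: delay to age 4 (15.7380).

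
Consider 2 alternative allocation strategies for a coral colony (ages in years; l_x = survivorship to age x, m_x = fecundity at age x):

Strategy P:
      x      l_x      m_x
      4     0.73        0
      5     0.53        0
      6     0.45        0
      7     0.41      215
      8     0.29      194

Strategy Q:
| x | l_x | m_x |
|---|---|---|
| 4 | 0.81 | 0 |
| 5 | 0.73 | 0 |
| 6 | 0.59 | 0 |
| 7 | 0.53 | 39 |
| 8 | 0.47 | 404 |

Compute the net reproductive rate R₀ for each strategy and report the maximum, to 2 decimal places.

Strategy P: R₀ = 0.73×0 + 0.53×0 + 0.45×0 + 0.41×215 + 0.29×194 = 144.4100
Strategy Q: R₀ = 0.81×0 + 0.73×0 + 0.59×0 + 0.53×39 + 0.47×404 = 210.5500
Highest R₀: strategy Q with 210.5500.

210.55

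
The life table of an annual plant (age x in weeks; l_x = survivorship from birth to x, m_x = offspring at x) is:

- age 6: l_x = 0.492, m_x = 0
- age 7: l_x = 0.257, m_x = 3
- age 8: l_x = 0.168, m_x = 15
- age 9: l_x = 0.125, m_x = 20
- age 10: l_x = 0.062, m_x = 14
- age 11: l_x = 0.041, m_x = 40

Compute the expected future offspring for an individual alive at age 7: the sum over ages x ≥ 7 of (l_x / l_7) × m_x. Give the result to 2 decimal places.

32.29

l_7 = 0.257. Conditional survival from age 7 to x is l_x / l_7.
  x=7: (0.257/0.257) × 3 = 3.0000
  x=8: (0.168/0.257) × 15 = 9.8054
  x=9: (0.125/0.257) × 20 = 9.7276
  x=10: (0.062/0.257) × 14 = 3.3774
  x=11: (0.041/0.257) × 40 = 6.3813
Sum = 3.0000 + 9.8054 + 9.7276 + 3.3774 + 6.3813 = 32.2918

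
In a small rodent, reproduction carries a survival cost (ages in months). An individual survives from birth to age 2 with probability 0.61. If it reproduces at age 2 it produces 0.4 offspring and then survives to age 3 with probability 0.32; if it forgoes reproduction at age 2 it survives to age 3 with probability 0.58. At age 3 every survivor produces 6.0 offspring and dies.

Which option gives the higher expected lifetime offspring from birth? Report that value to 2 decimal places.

2.12

breed at age 2: R₀ = 0.61 × (0.4 + 0.32 × 6.0) = 0.61 × 2.3200 = 1.4152
delay to age 3: R₀ = 0.61 × (0.58 × 6.0) = 0.61 × 3.4800 = 2.1228
Higher: delay to age 3 (2.1228).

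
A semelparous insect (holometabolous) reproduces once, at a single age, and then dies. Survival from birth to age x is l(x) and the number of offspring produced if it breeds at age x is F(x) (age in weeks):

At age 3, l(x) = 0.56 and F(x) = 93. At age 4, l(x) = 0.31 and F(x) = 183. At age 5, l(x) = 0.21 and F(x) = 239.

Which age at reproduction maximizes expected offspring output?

Expected offspring if breeding at age x = l(x) × F(x):
  age 3: 0.56 × 93 = 52.080
  age 4: 0.31 × 183 = 56.730
  age 5: 0.21 × 239 = 50.190
Maximum at age 4 (56.730).

4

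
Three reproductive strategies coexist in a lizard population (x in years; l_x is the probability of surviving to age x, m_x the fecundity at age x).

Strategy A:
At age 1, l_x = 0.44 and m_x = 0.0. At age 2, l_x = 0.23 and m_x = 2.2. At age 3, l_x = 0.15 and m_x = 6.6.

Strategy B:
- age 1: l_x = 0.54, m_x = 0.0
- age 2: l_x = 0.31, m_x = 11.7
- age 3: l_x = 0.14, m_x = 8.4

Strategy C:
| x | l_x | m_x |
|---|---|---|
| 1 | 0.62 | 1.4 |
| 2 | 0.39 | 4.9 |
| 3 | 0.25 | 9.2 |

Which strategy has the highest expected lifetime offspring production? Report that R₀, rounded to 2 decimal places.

5.08

Strategy A: R₀ = 0.44×0.0 + 0.23×2.2 + 0.15×6.6 = 1.4960
Strategy B: R₀ = 0.54×0.0 + 0.31×11.7 + 0.14×8.4 = 4.8030
Strategy C: R₀ = 0.62×1.4 + 0.39×4.9 + 0.25×9.2 = 5.0790
Highest R₀: strategy C with 5.0790.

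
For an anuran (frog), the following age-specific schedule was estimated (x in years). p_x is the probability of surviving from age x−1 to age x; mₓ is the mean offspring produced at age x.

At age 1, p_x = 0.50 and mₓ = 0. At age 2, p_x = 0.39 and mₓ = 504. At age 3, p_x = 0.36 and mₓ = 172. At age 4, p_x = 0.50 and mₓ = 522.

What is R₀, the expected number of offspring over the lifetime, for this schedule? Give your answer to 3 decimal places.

Survivorship from birth: l_x = p_1·p_2·…·p_x.
  l_1 = 0.50000
  l_2 = 0.19500
  l_3 = 0.07020
  l_4 = 0.03510
R₀ = Σ l_x mₓ:
  age 1: 0.50000 × 0 = 0.0000
  age 2: 0.19500 × 504 = 98.2800
  age 3: 0.07020 × 172 = 12.0744
  age 4: 0.03510 × 522 = 18.3222
R₀ = 0.0000 + 98.2800 + 12.0744 + 18.3222 = 128.6766

128.677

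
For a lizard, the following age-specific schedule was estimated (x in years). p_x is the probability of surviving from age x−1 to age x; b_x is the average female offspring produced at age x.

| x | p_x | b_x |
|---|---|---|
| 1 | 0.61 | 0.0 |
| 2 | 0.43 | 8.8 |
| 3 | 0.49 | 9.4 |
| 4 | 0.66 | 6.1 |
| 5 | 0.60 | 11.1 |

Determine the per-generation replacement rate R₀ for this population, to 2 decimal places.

4.60

Survivorship from birth: l_x = p_1·p_2·…·p_x.
  l_1 = 0.61000
  l_2 = 0.26230
  l_3 = 0.12853
  l_4 = 0.08483
  l_5 = 0.05090
R₀ = Σ l_x b_x:
  age 1: 0.61000 × 0.0 = 0.0000
  age 2: 0.26230 × 8.8 = 2.3082
  age 3: 0.12853 × 9.4 = 1.2082
  age 4: 0.08483 × 6.1 = 0.5175
  age 5: 0.05090 × 11.1 = 0.5650
R₀ = 0.0000 + 2.3082 + 1.2082 + 0.5175 + 0.5650 = 4.5989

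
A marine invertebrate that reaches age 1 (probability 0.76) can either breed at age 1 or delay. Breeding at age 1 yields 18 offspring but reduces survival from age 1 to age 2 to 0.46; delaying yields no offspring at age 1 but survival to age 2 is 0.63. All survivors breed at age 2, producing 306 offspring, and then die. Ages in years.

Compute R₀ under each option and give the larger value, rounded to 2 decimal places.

146.51

breed at age 1: R₀ = 0.76 × (18 + 0.46 × 306) = 0.76 × 158.7600 = 120.6576
delay to age 2: R₀ = 0.76 × (0.63 × 306) = 0.76 × 192.7800 = 146.5128
Higher: delay to age 2 (146.5128).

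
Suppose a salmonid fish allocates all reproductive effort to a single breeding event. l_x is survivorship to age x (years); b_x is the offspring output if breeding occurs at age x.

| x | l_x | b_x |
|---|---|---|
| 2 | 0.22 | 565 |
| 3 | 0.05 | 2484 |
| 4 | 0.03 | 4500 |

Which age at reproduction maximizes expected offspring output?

Expected offspring if breeding at age x = l_x × b_x:
  age 2: 0.22 × 565 = 124.300
  age 3: 0.05 × 2484 = 124.200
  age 4: 0.03 × 4500 = 135.000
Maximum at age 4 (135.000).

4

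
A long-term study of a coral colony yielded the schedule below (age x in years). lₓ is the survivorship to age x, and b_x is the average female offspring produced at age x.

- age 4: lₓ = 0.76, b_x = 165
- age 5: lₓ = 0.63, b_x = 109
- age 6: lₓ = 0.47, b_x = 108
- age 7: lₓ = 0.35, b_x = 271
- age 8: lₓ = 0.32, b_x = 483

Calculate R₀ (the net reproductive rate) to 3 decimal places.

494.240

R₀ = Σ lₓ b_x:
  age 4: 0.76 × 165 = 125.4000
  age 5: 0.63 × 109 = 68.6700
  age 6: 0.47 × 108 = 50.7600
  age 7: 0.35 × 271 = 94.8500
  age 8: 0.32 × 483 = 154.5600
R₀ = 125.4000 + 68.6700 + 50.7600 + 94.8500 + 154.5600 = 494.2400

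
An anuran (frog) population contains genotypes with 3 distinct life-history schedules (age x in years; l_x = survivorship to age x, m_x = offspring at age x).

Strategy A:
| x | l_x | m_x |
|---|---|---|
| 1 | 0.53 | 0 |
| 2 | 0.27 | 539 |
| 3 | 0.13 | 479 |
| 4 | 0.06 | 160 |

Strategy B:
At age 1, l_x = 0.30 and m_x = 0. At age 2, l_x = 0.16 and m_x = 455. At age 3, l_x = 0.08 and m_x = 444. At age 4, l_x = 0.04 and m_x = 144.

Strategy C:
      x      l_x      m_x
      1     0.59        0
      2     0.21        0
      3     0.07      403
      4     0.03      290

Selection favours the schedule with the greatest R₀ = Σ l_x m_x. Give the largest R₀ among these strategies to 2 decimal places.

217.40

Strategy A: R₀ = 0.53×0 + 0.27×539 + 0.13×479 + 0.06×160 = 217.4000
Strategy B: R₀ = 0.30×0 + 0.16×455 + 0.08×444 + 0.04×144 = 114.0800
Strategy C: R₀ = 0.59×0 + 0.21×0 + 0.07×403 + 0.03×290 = 36.9100
Highest R₀: strategy A with 217.4000.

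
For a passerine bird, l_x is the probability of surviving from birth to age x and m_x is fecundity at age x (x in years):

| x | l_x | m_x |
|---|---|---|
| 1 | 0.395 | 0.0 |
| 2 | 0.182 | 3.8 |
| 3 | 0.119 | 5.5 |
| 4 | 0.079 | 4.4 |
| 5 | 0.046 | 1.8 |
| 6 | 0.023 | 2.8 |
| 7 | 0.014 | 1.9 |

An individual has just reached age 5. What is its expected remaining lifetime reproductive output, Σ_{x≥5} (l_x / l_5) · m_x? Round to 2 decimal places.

l_5 = 0.046. Conditional survival from age 5 to x is l_x / l_5.
  x=5: (0.046/0.046) × 1.8 = 1.8000
  x=6: (0.023/0.046) × 2.8 = 1.4000
  x=7: (0.014/0.046) × 1.9 = 0.5783
Sum = 1.8000 + 1.4000 + 0.5783 = 3.7783

3.78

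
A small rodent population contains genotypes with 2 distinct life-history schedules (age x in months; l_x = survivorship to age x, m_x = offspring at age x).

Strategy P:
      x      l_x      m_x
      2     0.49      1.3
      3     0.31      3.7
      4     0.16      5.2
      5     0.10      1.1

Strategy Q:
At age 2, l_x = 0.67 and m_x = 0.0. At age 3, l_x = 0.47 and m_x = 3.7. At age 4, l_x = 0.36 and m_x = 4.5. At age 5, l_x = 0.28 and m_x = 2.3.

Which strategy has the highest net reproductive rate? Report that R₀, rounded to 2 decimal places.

Strategy P: R₀ = 0.49×1.3 + 0.31×3.7 + 0.16×5.2 + 0.10×1.1 = 2.7260
Strategy Q: R₀ = 0.67×0.0 + 0.47×3.7 + 0.36×4.5 + 0.28×2.3 = 4.0030
Highest R₀: strategy Q with 4.0030.

4.00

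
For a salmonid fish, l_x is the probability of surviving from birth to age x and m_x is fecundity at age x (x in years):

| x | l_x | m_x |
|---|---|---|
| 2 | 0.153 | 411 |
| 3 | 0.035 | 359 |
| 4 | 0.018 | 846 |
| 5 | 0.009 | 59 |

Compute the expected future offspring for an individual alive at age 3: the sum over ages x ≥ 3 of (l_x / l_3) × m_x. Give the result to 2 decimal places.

l_3 = 0.035. Conditional survival from age 3 to x is l_x / l_3.
  x=3: (0.035/0.035) × 359 = 359.0000
  x=4: (0.018/0.035) × 846 = 435.0857
  x=5: (0.009/0.035) × 59 = 15.1714
Sum = 359.0000 + 435.0857 + 15.1714 = 809.2571

809.26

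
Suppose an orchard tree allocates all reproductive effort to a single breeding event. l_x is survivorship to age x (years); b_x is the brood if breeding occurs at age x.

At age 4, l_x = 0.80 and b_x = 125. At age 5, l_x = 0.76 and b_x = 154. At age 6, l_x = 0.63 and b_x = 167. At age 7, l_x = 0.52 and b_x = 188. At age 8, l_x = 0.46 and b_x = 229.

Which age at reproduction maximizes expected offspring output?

5

Expected offspring if breeding at age x = l_x × b_x:
  age 4: 0.80 × 125 = 100.000
  age 5: 0.76 × 154 = 117.040
  age 6: 0.63 × 167 = 105.210
  age 7: 0.52 × 188 = 97.760
  age 8: 0.46 × 229 = 105.340
Maximum at age 5 (117.040).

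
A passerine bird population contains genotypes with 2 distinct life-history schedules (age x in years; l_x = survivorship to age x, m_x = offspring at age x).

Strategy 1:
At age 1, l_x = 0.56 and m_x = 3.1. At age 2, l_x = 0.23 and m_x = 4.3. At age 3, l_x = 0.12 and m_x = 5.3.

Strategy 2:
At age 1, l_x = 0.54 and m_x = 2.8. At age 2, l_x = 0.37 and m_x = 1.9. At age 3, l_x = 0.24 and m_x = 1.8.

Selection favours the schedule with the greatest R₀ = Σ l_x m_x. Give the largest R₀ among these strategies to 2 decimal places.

3.36

Strategy 1: R₀ = 0.56×3.1 + 0.23×4.3 + 0.12×5.3 = 3.3610
Strategy 2: R₀ = 0.54×2.8 + 0.37×1.9 + 0.24×1.8 = 2.6470
Highest R₀: strategy 1 with 3.3610.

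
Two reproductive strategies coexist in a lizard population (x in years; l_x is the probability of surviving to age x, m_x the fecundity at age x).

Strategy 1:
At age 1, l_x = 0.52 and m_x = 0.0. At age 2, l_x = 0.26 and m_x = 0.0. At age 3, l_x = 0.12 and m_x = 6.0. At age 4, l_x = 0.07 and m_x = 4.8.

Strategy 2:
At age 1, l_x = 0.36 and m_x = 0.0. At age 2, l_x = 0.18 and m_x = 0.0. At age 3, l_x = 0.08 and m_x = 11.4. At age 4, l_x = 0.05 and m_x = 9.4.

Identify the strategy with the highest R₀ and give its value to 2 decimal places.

Strategy 1: R₀ = 0.52×0.0 + 0.26×0.0 + 0.12×6.0 + 0.07×4.8 = 1.0560
Strategy 2: R₀ = 0.36×0.0 + 0.18×0.0 + 0.08×11.4 + 0.05×9.4 = 1.3820
Highest R₀: strategy 2 with 1.3820.

1.38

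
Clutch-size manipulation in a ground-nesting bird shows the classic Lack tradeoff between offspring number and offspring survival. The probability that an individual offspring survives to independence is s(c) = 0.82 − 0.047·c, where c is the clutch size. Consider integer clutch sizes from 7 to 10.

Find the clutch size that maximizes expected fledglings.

Expected fledglings = c × s(c):
  c=7: 7 × 0.491 = 3.437
  c=8: 8 × 0.444 = 3.552
  c=9: 9 × 0.397 = 3.573
  c=10: 10 × 0.350 = 3.500
Maximum at c = 9 (3.573 fledglings).

9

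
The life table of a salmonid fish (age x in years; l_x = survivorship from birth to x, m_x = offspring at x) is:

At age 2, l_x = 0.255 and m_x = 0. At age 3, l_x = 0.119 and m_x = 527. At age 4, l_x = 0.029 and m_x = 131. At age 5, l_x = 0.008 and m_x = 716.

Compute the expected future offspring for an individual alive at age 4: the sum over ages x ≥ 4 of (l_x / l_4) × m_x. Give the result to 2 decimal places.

l_4 = 0.029. Conditional survival from age 4 to x is l_x / l_4.
  x=4: (0.029/0.029) × 131 = 131.0000
  x=5: (0.008/0.029) × 716 = 197.5172
Sum = 131.0000 + 197.5172 = 328.5172

328.52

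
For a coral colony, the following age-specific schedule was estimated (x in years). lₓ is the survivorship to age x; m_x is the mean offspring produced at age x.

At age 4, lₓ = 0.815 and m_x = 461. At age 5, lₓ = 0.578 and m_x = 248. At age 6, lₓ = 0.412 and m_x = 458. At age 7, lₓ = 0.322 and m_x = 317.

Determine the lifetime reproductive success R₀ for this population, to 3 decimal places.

809.829

R₀ = Σ lₓ m_x:
  age 4: 0.815 × 461 = 375.7150
  age 5: 0.578 × 248 = 143.3440
  age 6: 0.412 × 458 = 188.6960
  age 7: 0.322 × 317 = 102.0740
R₀ = 375.7150 + 143.3440 + 188.6960 + 102.0740 = 809.8290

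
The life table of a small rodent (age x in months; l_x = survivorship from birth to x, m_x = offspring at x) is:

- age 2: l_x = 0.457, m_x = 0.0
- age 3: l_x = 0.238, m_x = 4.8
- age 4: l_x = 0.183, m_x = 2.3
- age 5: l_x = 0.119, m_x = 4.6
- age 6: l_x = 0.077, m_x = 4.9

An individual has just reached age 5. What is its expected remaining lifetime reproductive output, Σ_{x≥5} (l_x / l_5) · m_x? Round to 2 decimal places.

l_5 = 0.119. Conditional survival from age 5 to x is l_x / l_5.
  x=5: (0.119/0.119) × 4.6 = 4.6000
  x=6: (0.077/0.119) × 4.9 = 3.1706
Sum = 4.6000 + 3.1706 = 7.7706

7.77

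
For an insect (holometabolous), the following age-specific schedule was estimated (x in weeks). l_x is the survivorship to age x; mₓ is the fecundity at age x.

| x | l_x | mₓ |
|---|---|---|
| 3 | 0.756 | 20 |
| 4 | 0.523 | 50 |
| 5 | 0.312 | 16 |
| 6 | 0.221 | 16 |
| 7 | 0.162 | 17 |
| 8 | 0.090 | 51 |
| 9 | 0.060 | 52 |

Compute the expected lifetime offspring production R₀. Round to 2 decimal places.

60.26

R₀ = Σ l_x mₓ:
  age 3: 0.756 × 20 = 15.1200
  age 4: 0.523 × 50 = 26.1500
  age 5: 0.312 × 16 = 4.9920
  age 6: 0.221 × 16 = 3.5360
  age 7: 0.162 × 17 = 2.7540
  age 8: 0.090 × 51 = 4.5900
  age 9: 0.060 × 52 = 3.1200
R₀ = 15.1200 + 26.1500 + 4.9920 + 3.5360 + 2.7540 + 4.5900 + 3.1200 = 60.2620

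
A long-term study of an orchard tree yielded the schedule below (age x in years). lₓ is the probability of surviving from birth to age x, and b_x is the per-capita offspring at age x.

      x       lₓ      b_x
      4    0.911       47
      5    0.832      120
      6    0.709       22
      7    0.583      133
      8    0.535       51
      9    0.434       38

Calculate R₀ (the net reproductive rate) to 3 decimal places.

279.571

R₀ = Σ lₓ b_x:
  age 4: 0.911 × 47 = 42.8170
  age 5: 0.832 × 120 = 99.8400
  age 6: 0.709 × 22 = 15.5980
  age 7: 0.583 × 133 = 77.5390
  age 8: 0.535 × 51 = 27.2850
  age 9: 0.434 × 38 = 16.4920
R₀ = 42.8170 + 99.8400 + 15.5980 + 77.5390 + 27.2850 + 16.4920 = 279.5710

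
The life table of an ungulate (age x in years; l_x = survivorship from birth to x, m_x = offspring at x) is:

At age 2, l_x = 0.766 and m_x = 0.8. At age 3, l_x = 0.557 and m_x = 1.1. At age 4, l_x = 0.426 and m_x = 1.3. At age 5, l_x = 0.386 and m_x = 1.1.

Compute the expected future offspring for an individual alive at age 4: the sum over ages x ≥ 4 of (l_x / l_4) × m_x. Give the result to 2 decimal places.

2.30

l_4 = 0.426. Conditional survival from age 4 to x is l_x / l_4.
  x=4: (0.426/0.426) × 1.3 = 1.3000
  x=5: (0.386/0.426) × 1.1 = 0.9967
Sum = 1.3000 + 0.9967 = 2.2967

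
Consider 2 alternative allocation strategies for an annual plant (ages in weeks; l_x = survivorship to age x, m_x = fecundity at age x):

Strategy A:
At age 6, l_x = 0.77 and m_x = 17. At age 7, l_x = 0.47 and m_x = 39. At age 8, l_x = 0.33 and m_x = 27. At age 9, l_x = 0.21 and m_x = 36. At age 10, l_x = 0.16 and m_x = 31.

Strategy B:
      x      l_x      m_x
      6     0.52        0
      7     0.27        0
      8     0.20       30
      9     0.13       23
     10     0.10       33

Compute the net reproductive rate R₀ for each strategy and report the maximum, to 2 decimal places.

52.85

Strategy A: R₀ = 0.77×17 + 0.47×39 + 0.33×27 + 0.21×36 + 0.16×31 = 52.8500
Strategy B: R₀ = 0.52×0 + 0.27×0 + 0.20×30 + 0.13×23 + 0.10×33 = 12.2900
Highest R₀: strategy A with 52.8500.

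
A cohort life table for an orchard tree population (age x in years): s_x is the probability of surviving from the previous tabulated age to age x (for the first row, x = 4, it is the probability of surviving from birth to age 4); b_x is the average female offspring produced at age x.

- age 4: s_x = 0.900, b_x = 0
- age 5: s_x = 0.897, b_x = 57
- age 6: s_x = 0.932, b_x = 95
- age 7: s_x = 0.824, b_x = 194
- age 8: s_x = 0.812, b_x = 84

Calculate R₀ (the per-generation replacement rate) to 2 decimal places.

280.06

Survivorship from birth: l_x = s_4·s_5·…·s_x.
  l_4 = 0.90000
  l_5 = 0.80730
  l_6 = 0.75240
  l_7 = 0.61998
  l_8 = 0.50342
R₀ = Σ l_x b_x:
  age 4: 0.90000 × 0 = 0.0000
  age 5: 0.80730 × 57 = 46.0161
  age 6: 0.75240 × 95 = 71.4780
  age 7: 0.61998 × 194 = 120.2761
  age 8: 0.50342 × 84 = 42.2873
R₀ = 0.0000 + 46.0161 + 71.4780 + 120.2761 + 42.2873 = 280.0575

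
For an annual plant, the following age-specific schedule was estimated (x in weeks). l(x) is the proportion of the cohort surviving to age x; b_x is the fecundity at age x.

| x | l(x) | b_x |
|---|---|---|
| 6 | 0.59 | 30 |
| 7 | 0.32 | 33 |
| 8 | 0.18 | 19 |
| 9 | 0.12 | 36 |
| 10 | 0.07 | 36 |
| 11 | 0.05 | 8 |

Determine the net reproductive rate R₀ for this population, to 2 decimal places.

R₀ = Σ l(x) b_x:
  age 6: 0.59 × 30 = 17.7000
  age 7: 0.32 × 33 = 10.5600
  age 8: 0.18 × 19 = 3.4200
  age 9: 0.12 × 36 = 4.3200
  age 10: 0.07 × 36 = 2.5200
  age 11: 0.05 × 8 = 0.4000
R₀ = 17.7000 + 10.5600 + 3.4200 + 4.3200 + 2.5200 + 0.4000 = 38.9200

38.92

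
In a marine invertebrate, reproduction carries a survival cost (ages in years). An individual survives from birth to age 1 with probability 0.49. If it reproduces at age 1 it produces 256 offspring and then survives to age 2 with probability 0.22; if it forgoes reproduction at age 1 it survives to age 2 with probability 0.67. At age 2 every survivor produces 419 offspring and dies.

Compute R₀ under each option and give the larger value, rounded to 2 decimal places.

170.61

breed at age 1: R₀ = 0.49 × (256 + 0.22 × 419) = 0.49 × 348.1800 = 170.6082
delay to age 2: R₀ = 0.49 × (0.67 × 419) = 0.49 × 280.7300 = 137.5577
Higher: breed at age 1 (170.6082).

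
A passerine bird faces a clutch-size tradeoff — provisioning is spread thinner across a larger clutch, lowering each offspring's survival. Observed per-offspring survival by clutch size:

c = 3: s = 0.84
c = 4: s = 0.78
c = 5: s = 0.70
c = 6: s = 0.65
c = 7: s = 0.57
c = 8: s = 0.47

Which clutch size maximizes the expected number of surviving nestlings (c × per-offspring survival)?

7

Expected surviving nestlings = c × s(c):
  c=3: 3 × 0.84 = 2.520
  c=4: 4 × 0.78 = 3.120
  c=5: 5 × 0.70 = 3.500
  c=6: 6 × 0.65 = 3.900
  c=7: 7 × 0.57 = 3.990
  c=8: 8 × 0.47 = 3.760
Maximum at c = 7 (3.990 surviving nestlings).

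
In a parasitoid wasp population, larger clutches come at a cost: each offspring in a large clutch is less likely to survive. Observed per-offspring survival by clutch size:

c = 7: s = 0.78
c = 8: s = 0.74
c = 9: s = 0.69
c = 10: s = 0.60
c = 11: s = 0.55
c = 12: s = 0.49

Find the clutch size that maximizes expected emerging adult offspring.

9

Expected emerging adult offspring = c × s(c):
  c=7: 7 × 0.78 = 5.460
  c=8: 8 × 0.74 = 5.920
  c=9: 9 × 0.69 = 6.210
  c=10: 10 × 0.60 = 6.000
  c=11: 11 × 0.55 = 6.050
  c=12: 12 × 0.49 = 5.880
Maximum at c = 9 (6.210 emerging adult offspring).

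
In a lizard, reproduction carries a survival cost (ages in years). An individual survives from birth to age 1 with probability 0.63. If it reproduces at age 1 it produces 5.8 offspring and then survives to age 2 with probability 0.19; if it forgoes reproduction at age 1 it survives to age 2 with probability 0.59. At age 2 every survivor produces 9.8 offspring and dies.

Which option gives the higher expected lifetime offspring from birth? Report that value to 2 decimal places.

4.83

breed at age 1: R₀ = 0.63 × (5.8 + 0.19 × 9.8) = 0.63 × 7.6620 = 4.8271
delay to age 2: R₀ = 0.63 × (0.59 × 9.8) = 0.63 × 5.7820 = 3.6427
Higher: breed at age 1 (4.8271).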